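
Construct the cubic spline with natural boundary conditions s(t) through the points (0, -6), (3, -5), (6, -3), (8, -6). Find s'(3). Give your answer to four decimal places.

With σ_i denoting the second derivative at x_i, h_i = 3, 3, 2, and Δ_i = (y_(i+1) − y_i)/h_i = 1/3, 2/3, -3/2:
  3·σ_0 + 12·σ_1 + 3·σ_2 = 6(Δ_1 - Δ_0) = 2
  3·σ_1 + 10·σ_2 + 2·σ_3 = 6(Δ_2 - Δ_1) = -13
Natural end conditions: σ_0 = σ_3 = 0.
Hence σ_0 = 0, σ_1 = 59/111, σ_2 = -54/37, σ_3 = 0.
On [3, 6], s'(t) = b_1 + 2c_1·(t - 3) + 3d_1·(t - 3)² with b_1 = Δ_1 - h_1(2σ_1 + σ_2)/6 = 32/37, c_1 = σ_1/2 = 59/222, d_1 = (σ_2 - σ_1)/(6h_1) = -221/1998. So s'(3) = 32/37.

0.8649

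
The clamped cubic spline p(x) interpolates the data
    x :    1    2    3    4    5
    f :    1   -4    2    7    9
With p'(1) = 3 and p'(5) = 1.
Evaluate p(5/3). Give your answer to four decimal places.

-2.1852

Put m_i = p'' at the i-th knot. Here h = (1, 1, 1, 1) and Δ = (-5, 6, 5, 2), so the interior equations h_(i-1)·m_(i-1) + 2(h_(i-1)+h_i)·m_i + h_i·m_(i+1) = 6(Δ_i − Δ_(i-1)) read
  1·m_0 + 4·m_1 + 1·m_2 = 6(Δ_1 - Δ_0) = 66
  1·m_1 + 4·m_2 + 1·m_3 = 6(Δ_2 - Δ_1) = -6
  1·m_2 + 4·m_3 + 1·m_4 = 6(Δ_3 - Δ_2) = -18
Clamped end conditions give two more equations: 2h_0·m_0 + h_0·m_1 = 6(Δ_0 - p'(1)) = -48 and h_3·m_3 + 2h_3·m_4 = 6(p'(5) - Δ_3) = -6.
Hence m_0 = -38, m_1 = 28, m_2 = -8, m_3 = -2, m_4 = -2.
On [1, 2], p(x) = 1 + 3·(x - 1) - 19·(x - 1)² + 11·(x - 1)³.
With (x - 1) = 2/3: p(5/3) = -59/27.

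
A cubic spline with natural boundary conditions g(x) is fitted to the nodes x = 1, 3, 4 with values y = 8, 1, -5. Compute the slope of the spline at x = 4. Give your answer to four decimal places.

-6.4167

With M_i denoting the second derivative at x_i, h_i = 2, 1, and Δ_i = (y_(i+1) − y_i)/h_i = -7/2, -6:
  2·M_0 + 6·M_1 + 1·M_2 = 6(Δ_1 - Δ_0) = -15
Natural end conditions: M_0 = M_2 = 0.
Solving: M_0 = 0, M_1 = -5/2, M_2 = 0.
On [3, 4], g'(x) = b_1 + 2c_1·(x - 3) + 3d_1·(x - 3)² with b_1 = Δ_1 - h_1(2M_1 + M_2)/6 = -31/6, c_1 = M_1/2 = -5/4, d_1 = (M_2 - M_1)/(6h_1) = 5/12. So g'(4) = -77/12.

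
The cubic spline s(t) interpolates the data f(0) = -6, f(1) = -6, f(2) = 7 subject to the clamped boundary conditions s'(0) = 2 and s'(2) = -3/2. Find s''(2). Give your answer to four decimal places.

-64.7500

With m_i denoting the second derivative at x_i, h_i = 1, 1, and Δ_i = (y_(i+1) − y_i)/h_i = 0, 13:
  1·m_0 + 4·m_1 + 1·m_2 = 6(Δ_1 - Δ_0) = 78
Clamped end conditions give two more equations: 2h_0·m_0 + h_0·m_1 = 6(Δ_0 - s'(0)) = -12 and h_1·m_1 + 2h_1·m_2 = 6(s'(2) - Δ_1) = -87.
Solving: m_0 = -109/4, m_1 = 85/2, m_2 = -259/4.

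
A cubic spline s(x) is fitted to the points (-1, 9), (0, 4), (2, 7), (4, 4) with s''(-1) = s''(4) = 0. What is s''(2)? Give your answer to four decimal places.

With σ_i denoting the second derivative at x_i, h_i = 1, 2, 2, and Δ_i = (y_(i+1) − y_i)/h_i = -5, 3/2, -3/2:
  1·σ_0 + 6·σ_1 + 2·σ_2 = 6(Δ_1 - Δ_0) = 39
  2·σ_1 + 8·σ_2 + 2·σ_3 = 6(Δ_2 - Δ_1) = -18
Natural end conditions: σ_0 = σ_3 = 0.
Solving the tridiagonal system: σ_0 = 0, σ_1 = 87/11, σ_2 = -93/22, σ_3 = 0.

-4.2273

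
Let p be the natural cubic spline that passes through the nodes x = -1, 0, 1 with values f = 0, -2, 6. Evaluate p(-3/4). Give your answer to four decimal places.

-1.0859

Let σ_i = p''(x_i). Step sizes h_i = 1, 1; slopes of the chords Δ_i = (y_(i+1) - y_i)/h_i = -2, 8.
  1·σ_0 + 4·σ_1 + 1·σ_2 = 6(Δ_1 - Δ_0) = 60
Natural end conditions: σ_0 = σ_2 = 0.
Solving the tridiagonal system: σ_0 = 0, σ_1 = 15, σ_2 = 0.
On [-1, 0], p(x) = 0 - 9/2·(x + 1) + 0·(x + 1)² + 5/2·(x + 1)³.
With (x + 1) = 1/4: p(-3/4) = -139/128.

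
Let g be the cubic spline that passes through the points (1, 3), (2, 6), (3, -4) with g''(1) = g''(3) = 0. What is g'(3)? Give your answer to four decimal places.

With M_i denoting the second derivative at x_i, h_i = 1, 1, and Δ_i = (y_(i+1) − y_i)/h_i = 3, -10:
  1·M_0 + 4·M_1 + 1·M_2 = 6(Δ_1 - Δ_0) = -78
Natural end conditions: M_0 = M_2 = 0.
Solving: M_0 = 0, M_1 = -39/2, M_2 = 0.
On [2, 3], g'(t) = b_1 + 2c_1·(t - 2) + 3d_1·(t - 2)² with b_1 = Δ_1 - h_1(2M_1 + M_2)/6 = -7/2, c_1 = M_1/2 = -39/4, d_1 = (M_2 - M_1)/(6h_1) = 13/4. So g'(3) = -53/4.

-13.2500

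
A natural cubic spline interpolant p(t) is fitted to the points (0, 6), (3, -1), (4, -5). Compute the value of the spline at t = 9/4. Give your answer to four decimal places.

Write m_i for p''(x_i). With h_i = 3, 1 and divided differences Δ_i = -7/3, -4, the continuity of p' gives the tridiagonal system
  3·m_0 + 8·m_1 + 1·m_2 = 6(Δ_1 - Δ_0) = -10
Natural end conditions: m_0 = m_2 = 0.
Solving the tridiagonal system: m_0 = 0, m_1 = -5/4, m_2 = 0.
On [0, 3], p(t) = 6 - 41/24·t + 0·t² - 5/72·t³.
With t = 9/4: p(9/4) = 699/512.

1.3652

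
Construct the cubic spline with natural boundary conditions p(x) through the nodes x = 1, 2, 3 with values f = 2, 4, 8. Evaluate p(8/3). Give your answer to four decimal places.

6.5185

Let σ_i = p''(x_i). Step sizes h_i = 1, 1; slopes of the chords Δ_i = (y_(i+1) - y_i)/h_i = 2, 4.
  1·σ_0 + 4·σ_1 + 1·σ_2 = 6(Δ_1 - Δ_0) = 12
Natural end conditions: σ_0 = σ_2 = 0.
Forward elimination and back-substitution give σ_0 = 0, σ_1 = 3, σ_2 = 0.
On [2, 3], p(x) = 4 + 3·(x - 2) + 3/2·(x - 2)² - 1/2·(x - 2)³.
With (x - 2) = 2/3: p(8/3) = 176/27.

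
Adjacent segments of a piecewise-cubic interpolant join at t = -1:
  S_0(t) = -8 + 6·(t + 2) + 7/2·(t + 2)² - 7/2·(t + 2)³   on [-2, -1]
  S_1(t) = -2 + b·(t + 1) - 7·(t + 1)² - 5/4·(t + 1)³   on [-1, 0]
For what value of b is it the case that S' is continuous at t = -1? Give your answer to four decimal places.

S_0'(t) = 6 + 7·(t + 2) - 21/2·(t + 2)², so S_0'(-1) = 5/2. On the right, S_1'(-1) = b, so b = 5/2.

2.5000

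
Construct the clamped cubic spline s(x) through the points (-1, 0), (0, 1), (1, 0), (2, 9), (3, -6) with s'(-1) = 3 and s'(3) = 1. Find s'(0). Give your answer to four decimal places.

With σ_i denoting the second derivative at x_i, h_i = 1, 1, 1, 1, and Δ_i = (y_(i+1) − y_i)/h_i = 1, -1, 9, -15:
  1·σ_0 + 4·σ_1 + 1·σ_2 = 6(Δ_1 - Δ_0) = -12
  1·σ_1 + 4·σ_2 + 1·σ_3 = 6(Δ_2 - Δ_1) = 60
  1·σ_2 + 4·σ_3 + 1·σ_4 = 6(Δ_3 - Δ_2) = -144
Clamped end conditions give two more equations: 2h_0·σ_0 + h_0·σ_1 = 6(Δ_0 - s'(-1)) = -12 and h_3·σ_3 + 2h_3·σ_4 = 6(s'(3) - Δ_3) = 96.
Solving the tridiagonal system: σ_0 = -2/7, σ_1 = -80/7, σ_2 = 34, σ_3 = -452/7, σ_4 = 562/7.
On [0, 1], s'(x) = b_1 + 2c_1·x + 3d_1·x² with b_1 = Δ_1 - h_1(2σ_1 + σ_2)/6 = -20/7, c_1 = σ_1/2 = -40/7, d_1 = (σ_2 - σ_1)/(6h_1) = 53/7. So s'(0) = -20/7.

-2.8571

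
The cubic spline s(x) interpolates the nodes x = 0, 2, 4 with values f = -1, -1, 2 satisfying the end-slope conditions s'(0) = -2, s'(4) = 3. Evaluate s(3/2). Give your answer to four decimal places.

Let M_i = s''(x_i). Step sizes h_i = 2, 2; slopes of the chords Δ_i = (y_(i+1) - y_i)/h_i = 0, 3/2.
  2·M_0 + 8·M_1 + 2·M_2 = 6(Δ_1 - Δ_0) = 9
Clamped end conditions give two more equations: 2h_0·M_0 + h_0·M_1 = 6(Δ_0 - s'(0)) = 12 and h_1·M_1 + 2h_1·M_2 = 6(s'(4) - Δ_1) = 9.
Solving the tridiagonal system: M_0 = 25/8, M_1 = -1/4, M_2 = 19/8.
On [0, 2], s(x) = -1 - 2·x + 25/16·x² - 9/32·x³.
With x = 3/2: s(3/2) = -367/256.

-1.4336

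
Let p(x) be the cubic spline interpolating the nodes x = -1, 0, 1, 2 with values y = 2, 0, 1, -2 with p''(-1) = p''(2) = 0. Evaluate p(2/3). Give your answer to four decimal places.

0.8198

Write σ_i for p''(x_i). With h_i = 1, 1, 1 and divided differences Δ_i = -2, 1, -3, the continuity of p' gives the tridiagonal system
  1·σ_0 + 4·σ_1 + 1·σ_2 = 6(Δ_1 - Δ_0) = 18
  1·σ_1 + 4·σ_2 + 1·σ_3 = 6(Δ_2 - Δ_1) = -24
Natural end conditions: σ_0 = σ_3 = 0.
Forward elimination and back-substitution give σ_0 = 0, σ_1 = 32/5, σ_2 = -38/5, σ_3 = 0.
On [0, 1], p(x) = 0 + 2/15·x + 16/5·x² - 7/3·x³.
With x = 2/3: p(2/3) = 332/405.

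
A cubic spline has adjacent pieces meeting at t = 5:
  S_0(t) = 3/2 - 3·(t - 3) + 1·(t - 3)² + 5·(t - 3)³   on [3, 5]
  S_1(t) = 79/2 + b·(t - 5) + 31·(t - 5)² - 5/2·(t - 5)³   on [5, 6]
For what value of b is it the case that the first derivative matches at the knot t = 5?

61

S_0'(t) = -3 + 2·(t - 3) + 15·(t - 3)², so S_0'(5) = 61. On the right, S_1'(5) = b, so b = 61.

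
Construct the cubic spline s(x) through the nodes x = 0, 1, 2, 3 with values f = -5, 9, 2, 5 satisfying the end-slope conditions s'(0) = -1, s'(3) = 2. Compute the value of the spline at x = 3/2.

Put M_i = s'' at the i-th knot. Here h = (1, 1, 1) and Δ = (14, -7, 3), so the interior equations h_(i-1)·M_(i-1) + 2(h_(i-1)+h_i)·M_i + h_i·M_(i+1) = 6(Δ_i − Δ_(i-1)) read
  1·M_0 + 4·M_1 + 1·M_2 = 6(Δ_1 - Δ_0) = -126
  1·M_1 + 4·M_2 + 1·M_3 = 6(Δ_2 - Δ_1) = 60
Clamped end conditions give two more equations: 2h_0·M_0 + h_0·M_1 = 6(Δ_0 - s'(0)) = 90 and h_2·M_2 + 2h_2·M_3 = 6(s'(3) - Δ_2) = -6.
Forward elimination and back-substitution give M_0 = 372/5, M_1 = -294/5, M_2 = 174/5, M_3 = -102/5.
On [1, 2], s(x) = 9 + 34/5·(x - 1) - 147/5·(x - 1)² + 78/5·(x - 1)³.
With (x - 1) = 1/2: s(3/2) = 7.

7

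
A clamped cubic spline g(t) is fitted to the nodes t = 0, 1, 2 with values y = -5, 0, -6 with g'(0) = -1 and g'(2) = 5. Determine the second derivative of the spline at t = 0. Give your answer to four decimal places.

37.5000

With m_i denoting the second derivative at x_i, h_i = 1, 1, and Δ_i = (y_(i+1) − y_i)/h_i = 5, -6:
  1·m_0 + 4·m_1 + 1·m_2 = 6(Δ_1 - Δ_0) = -66
Clamped end conditions give two more equations: 2h_0·m_0 + h_0·m_1 = 6(Δ_0 - g'(0)) = 36 and h_1·m_1 + 2h_1·m_2 = 6(g'(2) - Δ_1) = 66.
Solving the tridiagonal system: m_0 = 75/2, m_1 = -39, m_2 = 105/2.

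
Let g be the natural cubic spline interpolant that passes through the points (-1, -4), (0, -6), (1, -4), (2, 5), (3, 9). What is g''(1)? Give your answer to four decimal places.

Put M_i = g'' at the i-th knot. Here h = (1, 1, 1, 1) and Δ = (-2, 2, 9, 4), so the interior equations h_(i-1)·M_(i-1) + 2(h_(i-1)+h_i)·M_i + h_i·M_(i+1) = 6(Δ_i − Δ_(i-1)) read
  1·M_0 + 4·M_1 + 1·M_2 = 6(Δ_1 - Δ_0) = 24
  1·M_1 + 4·M_2 + 1·M_3 = 6(Δ_2 - Δ_1) = 42
  1·M_2 + 4·M_3 + 1·M_4 = 6(Δ_3 - Δ_2) = -30
Natural end conditions: M_0 = M_4 = 0.
Solving the tridiagonal system: M_0 = 0, M_1 = 81/28, M_2 = 87/7, M_3 = -297/28, M_4 = 0.

12.4286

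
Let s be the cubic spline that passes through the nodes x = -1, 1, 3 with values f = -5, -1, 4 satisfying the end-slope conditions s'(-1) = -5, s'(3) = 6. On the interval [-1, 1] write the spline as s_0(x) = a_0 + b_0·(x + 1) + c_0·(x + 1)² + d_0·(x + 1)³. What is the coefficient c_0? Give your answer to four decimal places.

6.4375

Put M_i = s'' at the i-th knot. Here h = (2, 2) and Δ = (2, 5/2), so the interior equations h_(i-1)·M_(i-1) + 2(h_(i-1)+h_i)·M_i + h_i·M_(i+1) = 6(Δ_i − Δ_(i-1)) read
  2·M_0 + 8·M_1 + 2·M_2 = 6(Δ_1 - Δ_0) = 3
Clamped end conditions give two more equations: 2h_0·M_0 + h_0·M_1 = 6(Δ_0 - s'(-1)) = 42 and h_1·M_1 + 2h_1·M_2 = 6(s'(3) - Δ_1) = 21.
Solving the tridiagonal system: M_0 = 103/8, M_1 = -19/4, M_2 = 61/8.
On [-1, 1], with s_0(x) = a_0 + b_0·(x + 1) + c_0·(x + 1)² + d_0·(x + 1)³: c_0 = M_0/2 = 103/16, d_0 = (M_1 - M_0)/(6h_0) = -47/32, b_0 = Δ_0 - h_0(2M_0 + M_1)/6 = -5.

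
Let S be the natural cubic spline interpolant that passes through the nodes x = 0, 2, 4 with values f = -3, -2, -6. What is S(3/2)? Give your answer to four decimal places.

Write M_i for S''(x_i). With h_i = 2, 2 and divided differences Δ_i = 1/2, -2, the continuity of S' gives the tridiagonal system
  2·M_0 + 8·M_1 + 2·M_2 = 6(Δ_1 - Δ_0) = -15
Natural end conditions: M_0 = M_2 = 0.
Solving the tridiagonal system: M_0 = 0, M_1 = -15/8, M_2 = 0.
On [0, 2], S(x) = -3 + 9/8·x + 0·x² - 5/32·x³.
With x = 3/2: S(3/2) = -471/256.

-1.8398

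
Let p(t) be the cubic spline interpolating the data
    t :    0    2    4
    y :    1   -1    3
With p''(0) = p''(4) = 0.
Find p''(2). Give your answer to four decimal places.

With m_i denoting the second derivative at x_i, h_i = 2, 2, and Δ_i = (y_(i+1) − y_i)/h_i = -1, 2:
  2·m_0 + 8·m_1 + 2·m_2 = 6(Δ_1 - Δ_0) = 18
Natural end conditions: m_0 = m_2 = 0.
Solving: m_0 = 0, m_1 = 9/4, m_2 = 0.

2.2500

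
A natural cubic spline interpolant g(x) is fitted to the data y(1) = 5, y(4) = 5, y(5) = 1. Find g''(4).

Put M_i = g'' at the i-th knot. Here h = (3, 1) and Δ = (0, -4), so the interior equations h_(i-1)·M_(i-1) + 2(h_(i-1)+h_i)·M_i + h_i·M_(i+1) = 6(Δ_i − Δ_(i-1)) read
  3·M_0 + 8·M_1 + 1·M_2 = 6(Δ_1 - Δ_0) = -24
Natural end conditions: M_0 = M_2 = 0.
Solving the tridiagonal system: M_0 = 0, M_1 = -3, M_2 = 0.

-3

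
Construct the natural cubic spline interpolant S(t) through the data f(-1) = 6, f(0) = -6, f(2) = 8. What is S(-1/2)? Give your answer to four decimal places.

Let σ_i = S''(x_i). Step sizes h_i = 1, 2; slopes of the chords Δ_i = (y_(i+1) - y_i)/h_i = -12, 7.
  1·σ_0 + 6·σ_1 + 2·σ_2 = 6(Δ_1 - Δ_0) = 114
Natural end conditions: σ_0 = σ_2 = 0.
Solving the tridiagonal system: σ_0 = 0, σ_1 = 19, σ_2 = 0.
On [-1, 0], S(t) = 6 - 91/6·(t + 1) + 0·(t + 1)² + 19/6·(t + 1)³.
With (t + 1) = 1/2: S(-1/2) = -19/16.

-1.1875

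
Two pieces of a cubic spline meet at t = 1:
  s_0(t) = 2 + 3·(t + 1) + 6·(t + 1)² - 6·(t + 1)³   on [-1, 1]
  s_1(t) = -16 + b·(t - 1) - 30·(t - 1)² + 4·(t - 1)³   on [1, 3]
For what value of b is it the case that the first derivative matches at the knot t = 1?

-45

s_0'(t) = 3 + 12·(t + 1) - 18·(t + 1)², so s_0'(1) = -45. On the right, s_1'(1) = b, so b = -45.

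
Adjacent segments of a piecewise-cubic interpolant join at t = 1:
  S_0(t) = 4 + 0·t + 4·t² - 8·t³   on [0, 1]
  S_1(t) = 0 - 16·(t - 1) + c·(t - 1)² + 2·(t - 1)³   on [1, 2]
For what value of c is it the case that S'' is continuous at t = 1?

-20

S_0''(t) = 8 - 48·t, so S_0''(1) = -40. On the right, S_1''(1) = 2c, so c = -20.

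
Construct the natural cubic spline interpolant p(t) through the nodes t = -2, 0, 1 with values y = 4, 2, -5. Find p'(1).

With M_i denoting the second derivative at x_i, h_i = 2, 1, and Δ_i = (y_(i+1) − y_i)/h_i = -1, -7:
  2·M_0 + 6·M_1 + 1·M_2 = 6(Δ_1 - Δ_0) = -36
Natural end conditions: M_0 = M_2 = 0.
Forward elimination and back-substitution give M_0 = 0, M_1 = -6, M_2 = 0.
On [0, 1], p'(t) = b_1 + 2c_1·t + 3d_1·t² with b_1 = Δ_1 - h_1(2M_1 + M_2)/6 = -5, c_1 = M_1/2 = -3, d_1 = (M_2 - M_1)/(6h_1) = 1. So p'(1) = -8.

-8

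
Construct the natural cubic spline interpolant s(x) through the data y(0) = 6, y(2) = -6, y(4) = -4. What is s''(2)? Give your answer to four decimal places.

Put M_i = s'' at the i-th knot. Here h = (2, 2) and Δ = (-6, 1), so the interior equations h_(i-1)·M_(i-1) + 2(h_(i-1)+h_i)·M_i + h_i·M_(i+1) = 6(Δ_i − Δ_(i-1)) read
  2·M_0 + 8·M_1 + 2·M_2 = 6(Δ_1 - Δ_0) = 42
Natural end conditions: M_0 = M_2 = 0.
Solving the tridiagonal system: M_0 = 0, M_1 = 21/4, M_2 = 0.

5.2500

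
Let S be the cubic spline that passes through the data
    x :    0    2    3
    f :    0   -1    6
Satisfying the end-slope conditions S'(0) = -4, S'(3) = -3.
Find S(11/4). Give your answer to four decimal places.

5.7227

Write M_i for S''(x_i). With h_i = 2, 1 and divided differences Δ_i = -1/2, 7, the continuity of S' gives the tridiagonal system
  2·M_0 + 6·M_1 + 1·M_2 = 6(Δ_1 - Δ_0) = 45
Clamped end conditions give two more equations: 2h_0·M_0 + h_0·M_1 = 6(Δ_0 - S'(0)) = 21 and h_1·M_1 + 2h_1·M_2 = 6(S'(3) - Δ_1) = -60.
Forward elimination and back-substitution give M_0 = -23/12, M_1 = 43/3, M_2 = -223/6.
On [2, 3], S(x) = -1 + 101/12·(x - 2) + 43/6·(x - 2)² - 103/12·(x - 2)³.
With (x - 2) = 3/4: S(11/4) = 1465/256.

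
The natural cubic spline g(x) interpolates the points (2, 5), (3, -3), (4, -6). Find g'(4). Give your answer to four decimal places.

-1.7500

Write m_i for g''(x_i). With h_i = 1, 1 and divided differences Δ_i = -8, -3, the continuity of g' gives the tridiagonal system
  1·m_0 + 4·m_1 + 1·m_2 = 6(Δ_1 - Δ_0) = 30
Natural end conditions: m_0 = m_2 = 0.
Hence m_0 = 0, m_1 = 15/2, m_2 = 0.
On [3, 4], g'(x) = b_1 + 2c_1·(x - 3) + 3d_1·(x - 3)² with b_1 = Δ_1 - h_1(2m_1 + m_2)/6 = -11/2, c_1 = m_1/2 = 15/4, d_1 = (m_2 - m_1)/(6h_1) = -5/4. So g'(4) = -7/4.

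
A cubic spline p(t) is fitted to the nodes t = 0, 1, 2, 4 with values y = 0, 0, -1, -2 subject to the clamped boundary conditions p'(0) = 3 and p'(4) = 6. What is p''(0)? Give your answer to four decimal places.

Put m_i = p'' at the i-th knot. Here h = (1, 1, 2) and Δ = (0, -1, -1/2), so the interior equations h_(i-1)·m_(i-1) + 2(h_(i-1)+h_i)·m_i + h_i·m_(i+1) = 6(Δ_i − Δ_(i-1)) read
  1·m_0 + 4·m_1 + 1·m_2 = 6(Δ_1 - Δ_0) = -6
  1·m_1 + 6·m_2 + 2·m_3 = 6(Δ_2 - Δ_1) = 3
Clamped end conditions give two more equations: 2h_0·m_0 + h_0·m_1 = 6(Δ_0 - p'(0)) = -18 and h_2·m_2 + 2h_2·m_3 = 6(p'(4) - Δ_2) = 39.
Solving: m_0 = -219/22, m_1 = 21/11, m_2 = -81/22, m_3 = 255/22.

-9.9545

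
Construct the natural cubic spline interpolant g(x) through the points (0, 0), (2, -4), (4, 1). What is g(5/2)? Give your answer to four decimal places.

Put M_i = g'' at the i-th knot. Here h = (2, 2) and Δ = (-2, 5/2), so the interior equations h_(i-1)·M_(i-1) + 2(h_(i-1)+h_i)·M_i + h_i·M_(i+1) = 6(Δ_i − Δ_(i-1)) read
  2·M_0 + 8·M_1 + 2·M_2 = 6(Δ_1 - Δ_0) = 27
Natural end conditions: M_0 = M_2 = 0.
Solving the tridiagonal system: M_0 = 0, M_1 = 27/8, M_2 = 0.
On [2, 4], g(x) = -4 + 1/4·(x - 2) + 27/16·(x - 2)² - 9/32·(x - 2)³.
With (x - 2) = 1/2: g(5/2) = -893/256.

-3.4883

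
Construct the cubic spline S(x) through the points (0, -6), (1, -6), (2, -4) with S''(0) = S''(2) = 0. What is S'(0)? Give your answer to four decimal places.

-0.5000

Let M_i = S''(x_i). Step sizes h_i = 1, 1; slopes of the chords Δ_i = (y_(i+1) - y_i)/h_i = 0, 2.
  1·M_0 + 4·M_1 + 1·M_2 = 6(Δ_1 - Δ_0) = 12
Natural end conditions: M_0 = M_2 = 0.
Forward elimination and back-substitution give M_0 = 0, M_1 = 3, M_2 = 0.
On [0, 1], S'(x) = b_0 + 2c_0·x + 3d_0·x² with b_0 = Δ_0 - h_0(2M_0 + M_1)/6 = -1/2, c_0 = M_0/2 = 0, d_0 = (M_1 - M_0)/(6h_0) = 1/2. So S'(0) = -1/2.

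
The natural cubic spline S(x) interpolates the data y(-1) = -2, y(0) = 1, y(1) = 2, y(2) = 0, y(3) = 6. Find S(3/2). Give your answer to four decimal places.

Let σ_i = S''(x_i). Step sizes h_i = 1, 1, 1, 1; slopes of the chords Δ_i = (y_(i+1) - y_i)/h_i = 3, 1, -2, 6.
  1·σ_0 + 4·σ_1 + 1·σ_2 = 6(Δ_1 - Δ_0) = -12
  1·σ_1 + 4·σ_2 + 1·σ_3 = 6(Δ_2 - Δ_1) = -18
  1·σ_2 + 4·σ_3 + 1·σ_4 = 6(Δ_3 - Δ_2) = 48
Natural end conditions: σ_0 = σ_4 = 0.
Solving the tridiagonal system: σ_0 = 0, σ_1 = -15/14, σ_2 = -54/7, σ_3 = 195/14, σ_4 = 0.
On [1, 2], S(x) = 2 - 7/4·(x - 1) - 27/7·(x - 1)² + 101/28·(x - 1)³.
With (x - 1) = 1/2: S(3/2) = 137/224.

0.6116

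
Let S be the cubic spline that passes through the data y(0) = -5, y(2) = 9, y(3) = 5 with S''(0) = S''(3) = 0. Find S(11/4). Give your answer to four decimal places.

6.4297

Put M_i = S'' at the i-th knot. Here h = (2, 1) and Δ = (7, -4), so the interior equations h_(i-1)·M_(i-1) + 2(h_(i-1)+h_i)·M_i + h_i·M_(i+1) = 6(Δ_i − Δ_(i-1)) read
  2·M_0 + 6·M_1 + 1·M_2 = 6(Δ_1 - Δ_0) = -66
Natural end conditions: M_0 = M_2 = 0.
Solving the tridiagonal system: M_0 = 0, M_1 = -11, M_2 = 0.
On [2, 3], S(x) = 9 - 1/3·(x - 2) - 11/2·(x - 2)² + 11/6·(x - 2)³.
With (x - 2) = 3/4: S(11/4) = 823/128.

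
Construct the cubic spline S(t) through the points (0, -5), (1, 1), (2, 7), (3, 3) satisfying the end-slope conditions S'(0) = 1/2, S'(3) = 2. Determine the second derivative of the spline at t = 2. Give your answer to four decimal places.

-22.8000

Put σ_i = S'' at the i-th knot. Here h = (1, 1, 1) and Δ = (6, 6, -4), so the interior equations h_(i-1)·σ_(i-1) + 2(h_(i-1)+h_i)·σ_i + h_i·σ_(i+1) = 6(Δ_i − Δ_(i-1)) read
  1·σ_0 + 4·σ_1 + 1·σ_2 = 6(Δ_1 - Δ_0) = 0
  1·σ_1 + 4·σ_2 + 1·σ_3 = 6(Δ_2 - Δ_1) = -60
Clamped end conditions give two more equations: 2h_0·σ_0 + h_0·σ_1 = 6(Δ_0 - S'(0)) = 33 and h_2·σ_2 + 2h_2·σ_3 = 6(S'(3) - Δ_2) = 36.
Forward elimination and back-substitution give σ_0 = 78/5, σ_1 = 9/5, σ_2 = -114/5, σ_3 = 147/5.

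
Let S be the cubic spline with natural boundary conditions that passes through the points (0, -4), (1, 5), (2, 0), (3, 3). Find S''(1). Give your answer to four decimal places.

-25.6000

With σ_i denoting the second derivative at x_i, h_i = 1, 1, 1, and Δ_i = (y_(i+1) − y_i)/h_i = 9, -5, 3:
  1·σ_0 + 4·σ_1 + 1·σ_2 = 6(Δ_1 - Δ_0) = -84
  1·σ_1 + 4·σ_2 + 1·σ_3 = 6(Δ_2 - Δ_1) = 48
Natural end conditions: σ_0 = σ_3 = 0.
Solving: σ_0 = 0, σ_1 = -128/5, σ_2 = 92/5, σ_3 = 0.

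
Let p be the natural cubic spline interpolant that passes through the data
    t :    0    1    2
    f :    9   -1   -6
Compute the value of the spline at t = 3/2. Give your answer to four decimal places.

Let m_i = p''(x_i). Step sizes h_i = 1, 1; slopes of the chords Δ_i = (y_(i+1) - y_i)/h_i = -10, -5.
  1·m_0 + 4·m_1 + 1·m_2 = 6(Δ_1 - Δ_0) = 30
Natural end conditions: m_0 = m_2 = 0.
Hence m_0 = 0, m_1 = 15/2, m_2 = 0.
On [1, 2], p(t) = -1 - 15/2·(t - 1) + 15/4·(t - 1)² - 5/4·(t - 1)³.
With (t - 1) = 1/2: p(3/2) = -127/32.

-3.9688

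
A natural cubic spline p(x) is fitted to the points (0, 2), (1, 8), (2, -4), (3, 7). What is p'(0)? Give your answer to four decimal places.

Let m_i = p''(x_i). Step sizes h_i = 1, 1, 1; slopes of the chords Δ_i = (y_(i+1) - y_i)/h_i = 6, -12, 11.
  1·m_0 + 4·m_1 + 1·m_2 = 6(Δ_1 - Δ_0) = -108
  1·m_1 + 4·m_2 + 1·m_3 = 6(Δ_2 - Δ_1) = 138
Natural end conditions: m_0 = m_3 = 0.
Solving the tridiagonal system: m_0 = 0, m_1 = -38, m_2 = 44, m_3 = 0.
On [0, 1], p'(x) = b_0 + 2c_0·x + 3d_0·x² with b_0 = Δ_0 - h_0(2m_0 + m_1)/6 = 37/3, c_0 = m_0/2 = 0, d_0 = (m_1 - m_0)/(6h_0) = -19/3. So p'(0) = 37/3.

12.3333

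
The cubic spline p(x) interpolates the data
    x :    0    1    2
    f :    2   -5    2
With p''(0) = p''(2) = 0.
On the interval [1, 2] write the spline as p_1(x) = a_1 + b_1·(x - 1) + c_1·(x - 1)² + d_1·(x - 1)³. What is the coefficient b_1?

With σ_i denoting the second derivative at x_i, h_i = 1, 1, and Δ_i = (y_(i+1) − y_i)/h_i = -7, 7:
  1·σ_0 + 4·σ_1 + 1·σ_2 = 6(Δ_1 - Δ_0) = 84
Natural end conditions: σ_0 = σ_2 = 0.
Solving: σ_0 = 0, σ_1 = 21, σ_2 = 0.
On [1, 2], with p_1(x) = a_1 + b_1·(x - 1) + c_1·(x - 1)² + d_1·(x - 1)³: c_1 = σ_1/2 = 21/2, d_1 = (σ_2 - σ_1)/(6h_1) = -7/2, b_1 = Δ_1 - h_1(2σ_1 + σ_2)/6 = 0.

0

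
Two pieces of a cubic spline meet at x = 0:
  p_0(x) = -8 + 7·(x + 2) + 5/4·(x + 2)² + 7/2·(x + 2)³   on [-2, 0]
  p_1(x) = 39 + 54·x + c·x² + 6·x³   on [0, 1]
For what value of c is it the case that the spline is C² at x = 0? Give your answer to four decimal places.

p_0''(x) = 5/2 + 21·(x + 2), so p_0''(0) = 89/2. On the right, p_1''(0) = 2c, so c = 89/4.

22.2500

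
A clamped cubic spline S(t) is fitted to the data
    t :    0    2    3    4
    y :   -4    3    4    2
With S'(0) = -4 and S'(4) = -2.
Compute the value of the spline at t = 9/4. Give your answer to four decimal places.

Let m_i = S''(x_i). Step sizes h_i = 2, 1, 1; slopes of the chords Δ_i = (y_(i+1) - y_i)/h_i = 7/2, 1, -2.
  2·m_0 + 6·m_1 + 1·m_2 = 6(Δ_1 - Δ_0) = -15
  1·m_1 + 4·m_2 + 1·m_3 = 6(Δ_2 - Δ_1) = -18
Clamped end conditions give two more equations: 2h_0·m_0 + h_0·m_1 = 6(Δ_0 - S'(0)) = 45 and h_2·m_2 + 2h_2·m_3 = 6(S'(4) - Δ_2) = 0.
Solving: m_0 = 323/22, m_1 = -151/22, m_2 = -35/11, m_3 = 35/22.
On [2, 3], S(t) = 3 + 42/11·(t - 2) - 151/44·(t - 2)² + 27/44·(t - 2)³.
With (t - 2) = 1/4: S(9/4) = 10559/2816.

3.7496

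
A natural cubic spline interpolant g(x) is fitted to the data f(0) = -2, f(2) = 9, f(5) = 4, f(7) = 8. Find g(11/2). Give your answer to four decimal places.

Let M_i = g''(x_i). Step sizes h_i = 2, 3, 2; slopes of the chords Δ_i = (y_(i+1) - y_i)/h_i = 11/2, -5/3, 2.
  2·M_0 + 10·M_1 + 3·M_2 = 6(Δ_1 - Δ_0) = -43
  3·M_1 + 10·M_2 + 2·M_3 = 6(Δ_2 - Δ_1) = 22
Natural end conditions: M_0 = M_3 = 0.
Solving the tridiagonal system: M_0 = 0, M_1 = -496/91, M_2 = 349/91, M_3 = 0.
On [5, 7], g(x) = 4 - 152/273·(x - 5) + 349/182·(x - 5)² - 349/1092·(x - 5)³.
With (x - 5) = 1/2: g(11/2) = 1731/416.

4.1611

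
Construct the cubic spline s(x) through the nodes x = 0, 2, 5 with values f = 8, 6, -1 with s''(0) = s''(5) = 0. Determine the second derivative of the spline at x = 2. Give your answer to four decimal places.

-0.8000

Write M_i for s''(x_i). With h_i = 2, 3 and divided differences Δ_i = -1, -7/3, the continuity of s' gives the tridiagonal system
  2·M_0 + 10·M_1 + 3·M_2 = 6(Δ_1 - Δ_0) = -8
Natural end conditions: M_0 = M_2 = 0.
Solving the tridiagonal system: M_0 = 0, M_1 = -4/5, M_2 = 0.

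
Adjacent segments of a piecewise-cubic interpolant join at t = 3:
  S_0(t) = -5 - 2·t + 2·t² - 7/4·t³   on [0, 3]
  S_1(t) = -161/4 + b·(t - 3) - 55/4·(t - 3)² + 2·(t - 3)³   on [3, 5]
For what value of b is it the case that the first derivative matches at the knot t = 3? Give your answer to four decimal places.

-37.2500

S_0'(t) = -2 + 4·t - 21/4·t², so S_0'(3) = -149/4. On the right, S_1'(3) = b, so b = -149/4.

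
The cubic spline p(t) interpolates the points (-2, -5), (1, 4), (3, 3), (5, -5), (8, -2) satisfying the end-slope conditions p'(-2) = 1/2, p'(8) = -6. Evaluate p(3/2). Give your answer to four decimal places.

4.8738

Put σ_i = p'' at the i-th knot. Here h = (3, 2, 2, 3) and Δ = (3, -1/2, -4, 1), so the interior equations h_(i-1)·σ_(i-1) + 2(h_(i-1)+h_i)·σ_i + h_i·σ_(i+1) = 6(Δ_i − Δ_(i-1)) read
  3·σ_0 + 10·σ_1 + 2·σ_2 = 6(Δ_1 - Δ_0) = -21
  2·σ_1 + 8·σ_2 + 2·σ_3 = 6(Δ_2 - Δ_1) = -21
  2·σ_2 + 10·σ_3 + 3·σ_4 = 6(Δ_3 - Δ_2) = 30
Clamped end conditions give two more equations: 2h_0·σ_0 + h_0·σ_1 = 6(Δ_0 - p'(-2)) = 15 and h_3·σ_3 + 2h_3·σ_4 = 6(p'(8) - Δ_3) = -42.
Solving the tridiagonal system: σ_0 = 1271/340, σ_1 = -421/170, σ_2 = -149/40, σ_3 = 1169/170, σ_4 = -3549/340.
On [1, 3], p(t) = 4 + 1627/680·(t - 1) - 421/340·(t - 1)² - 283/2720·(t - 1)³.
With (t - 1) = 1/2: p(3/2) = 106053/21760.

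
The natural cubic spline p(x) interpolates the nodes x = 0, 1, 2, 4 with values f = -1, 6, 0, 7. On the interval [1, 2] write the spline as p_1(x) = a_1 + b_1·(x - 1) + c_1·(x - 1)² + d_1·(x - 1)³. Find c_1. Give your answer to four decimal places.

-11.4130

Write M_i for p''(x_i). With h_i = 1, 1, 2 and divided differences Δ_i = 7, -6, 7/2, the continuity of p' gives the tridiagonal system
  1·M_0 + 4·M_1 + 1·M_2 = 6(Δ_1 - Δ_0) = -78
  1·M_1 + 6·M_2 + 2·M_3 = 6(Δ_2 - Δ_1) = 57
Natural end conditions: M_0 = M_3 = 0.
Solving the tridiagonal system: M_0 = 0, M_1 = -525/23, M_2 = 306/23, M_3 = 0.
On [1, 2], with p_1(x) = a_1 + b_1·(x - 1) + c_1·(x - 1)² + d_1·(x - 1)³: c_1 = M_1/2 = -525/46, d_1 = (M_2 - M_1)/(6h_1) = 277/46, b_1 = Δ_1 - h_1(2M_1 + M_2)/6 = -14/23.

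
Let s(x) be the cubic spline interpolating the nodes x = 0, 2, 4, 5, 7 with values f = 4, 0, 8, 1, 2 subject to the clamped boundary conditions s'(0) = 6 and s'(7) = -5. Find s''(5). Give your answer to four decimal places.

15.9508

Put σ_i = s'' at the i-th knot. Here h = (2, 2, 1, 2) and Δ = (-2, 4, -7, 1/2), so the interior equations h_(i-1)·σ_(i-1) + 2(h_(i-1)+h_i)·σ_i + h_i·σ_(i+1) = 6(Δ_i − Δ_(i-1)) read
  2·σ_0 + 8·σ_1 + 2·σ_2 = 6(Δ_1 - Δ_0) = 36
  2·σ_1 + 6·σ_2 + 1·σ_3 = 6(Δ_2 - Δ_1) = -66
  1·σ_2 + 6·σ_3 + 2·σ_4 = 6(Δ_3 - Δ_2) = 45
Clamped end conditions give two more equations: 2h_0·σ_0 + h_0·σ_1 = 6(Δ_0 - s'(0)) = -48 and h_3·σ_3 + 2h_3·σ_4 = 6(s'(7) - Δ_3) = -33.
Solving: σ_0 = -2305/122, σ_1 = 841/61, σ_2 = -2227/122, σ_3 = 973/61, σ_4 = -3959/244.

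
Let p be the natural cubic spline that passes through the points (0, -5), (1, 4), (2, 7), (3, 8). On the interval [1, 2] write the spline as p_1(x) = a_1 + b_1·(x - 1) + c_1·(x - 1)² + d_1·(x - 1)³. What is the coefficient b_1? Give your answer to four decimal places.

6.0667

Put m_i = p'' at the i-th knot. Here h = (1, 1, 1) and Δ = (9, 3, 1), so the interior equations h_(i-1)·m_(i-1) + 2(h_(i-1)+h_i)·m_i + h_i·m_(i+1) = 6(Δ_i − Δ_(i-1)) read
  1·m_0 + 4·m_1 + 1·m_2 = 6(Δ_1 - Δ_0) = -36
  1·m_1 + 4·m_2 + 1·m_3 = 6(Δ_2 - Δ_1) = -12
Natural end conditions: m_0 = m_3 = 0.
Hence m_0 = 0, m_1 = -44/5, m_2 = -4/5, m_3 = 0.
On [1, 2], with p_1(x) = a_1 + b_1·(x - 1) + c_1·(x - 1)² + d_1·(x - 1)³: c_1 = m_1/2 = -22/5, d_1 = (m_2 - m_1)/(6h_1) = 4/3, b_1 = Δ_1 - h_1(2m_1 + m_2)/6 = 91/15.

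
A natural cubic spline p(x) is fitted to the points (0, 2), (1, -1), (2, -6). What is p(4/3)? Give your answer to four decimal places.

Let M_i = p''(x_i). Step sizes h_i = 1, 1; slopes of the chords Δ_i = (y_(i+1) - y_i)/h_i = -3, -5.
  1·M_0 + 4·M_1 + 1·M_2 = 6(Δ_1 - Δ_0) = -12
Natural end conditions: M_0 = M_2 = 0.
Forward elimination and back-substitution give M_0 = 0, M_1 = -3, M_2 = 0.
On [1, 2], p(x) = -1 - 4·(x - 1) - 3/2·(x - 1)² + 1/2·(x - 1)³.
With (x - 1) = 1/3: p(4/3) = -67/27.

-2.4815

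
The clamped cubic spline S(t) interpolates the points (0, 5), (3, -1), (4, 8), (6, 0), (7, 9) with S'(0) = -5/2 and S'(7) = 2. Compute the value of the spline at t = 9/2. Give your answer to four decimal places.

7.1077

Write m_i for S''(x_i). With h_i = 3, 1, 2, 1 and divided differences Δ_i = -2, 9, -4, 9, the continuity of S' gives the tridiagonal system
  3·m_0 + 8·m_1 + 1·m_2 = 6(Δ_1 - Δ_0) = 66
  1·m_1 + 6·m_2 + 2·m_3 = 6(Δ_2 - Δ_1) = -78
  2·m_2 + 6·m_3 + 1·m_4 = 6(Δ_3 - Δ_2) = 78
Clamped end conditions give two more equations: 2h_0·m_0 + h_0·m_1 = 6(Δ_0 - S'(0)) = 3 and h_3·m_3 + 2h_3·m_4 = 6(S'(7) - Δ_3) = -42.
Forward elimination and back-substitution give m_0 = -1543/244, m_1 = 1665/122, m_2 = -5907/244, m_3 = 1635/61, m_4 = -4197/122.
On [4, 6], S(t) = 8 + 391/122·(t - 4) - 5907/488·(t - 4)² + 4149/976·(t - 4)³.
With (t - 4) = 1/2: S(9/2) = 55497/7808.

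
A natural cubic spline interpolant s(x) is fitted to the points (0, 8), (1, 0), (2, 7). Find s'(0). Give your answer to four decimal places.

-11.7500

Write m_i for s''(x_i). With h_i = 1, 1 and divided differences Δ_i = -8, 7, the continuity of s' gives the tridiagonal system
  1·m_0 + 4·m_1 + 1·m_2 = 6(Δ_1 - Δ_0) = 90
Natural end conditions: m_0 = m_2 = 0.
Solving the tridiagonal system: m_0 = 0, m_1 = 45/2, m_2 = 0.
On [0, 1], s'(x) = b_0 + 2c_0·x + 3d_0·x² with b_0 = Δ_0 - h_0(2m_0 + m_1)/6 = -47/4, c_0 = m_0/2 = 0, d_0 = (m_1 - m_0)/(6h_0) = 15/4. So s'(0) = -47/4.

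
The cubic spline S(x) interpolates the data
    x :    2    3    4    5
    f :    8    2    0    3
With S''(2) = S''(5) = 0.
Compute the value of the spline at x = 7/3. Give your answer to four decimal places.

With m_i denoting the second derivative at x_i, h_i = 1, 1, 1, and Δ_i = (y_(i+1) − y_i)/h_i = -6, -2, 3:
  1·m_0 + 4·m_1 + 1·m_2 = 6(Δ_1 - Δ_0) = 24
  1·m_1 + 4·m_2 + 1·m_3 = 6(Δ_2 - Δ_1) = 30
Natural end conditions: m_0 = m_3 = 0.
Solving the tridiagonal system: m_0 = 0, m_1 = 22/5, m_2 = 32/5, m_3 = 0.
On [2, 3], S(x) = 8 - 101/15·(x - 2) + 0·(x - 2)² + 11/15·(x - 2)³.
With (x - 2) = 1/3: S(7/3) = 2342/405.

5.7827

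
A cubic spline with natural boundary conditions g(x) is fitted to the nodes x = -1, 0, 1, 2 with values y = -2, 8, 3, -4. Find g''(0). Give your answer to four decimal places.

-23.2000

With M_i denoting the second derivative at x_i, h_i = 1, 1, 1, and Δ_i = (y_(i+1) − y_i)/h_i = 10, -5, -7:
  1·M_0 + 4·M_1 + 1·M_2 = 6(Δ_1 - Δ_0) = -90
  1·M_1 + 4·M_2 + 1·M_3 = 6(Δ_2 - Δ_1) = -12
Natural end conditions: M_0 = M_3 = 0.
Hence M_0 = 0, M_1 = -116/5, M_2 = 14/5, M_3 = 0.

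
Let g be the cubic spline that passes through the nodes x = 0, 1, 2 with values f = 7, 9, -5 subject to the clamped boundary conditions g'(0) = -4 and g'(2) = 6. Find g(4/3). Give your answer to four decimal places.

3.5185

With M_i denoting the second derivative at x_i, h_i = 1, 1, and Δ_i = (y_(i+1) − y_i)/h_i = 2, -14:
  1·M_0 + 4·M_1 + 1·M_2 = 6(Δ_1 - Δ_0) = -96
Clamped end conditions give two more equations: 2h_0·M_0 + h_0·M_1 = 6(Δ_0 - g'(0)) = 36 and h_1·M_1 + 2h_1·M_2 = 6(g'(2) - Δ_1) = 120.
Solving: M_0 = 47, M_1 = -58, M_2 = 89.
On [1, 2], g(x) = 9 - 19/2·(x - 1) - 29·(x - 1)² + 49/2·(x - 1)³.
With (x - 1) = 1/3: g(4/3) = 95/27.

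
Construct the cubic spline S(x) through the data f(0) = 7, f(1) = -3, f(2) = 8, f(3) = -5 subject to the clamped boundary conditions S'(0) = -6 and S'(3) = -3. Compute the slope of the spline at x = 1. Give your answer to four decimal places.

2.6000

Put M_i = S'' at the i-th knot. Here h = (1, 1, 1) and Δ = (-10, 11, -13), so the interior equations h_(i-1)·M_(i-1) + 2(h_(i-1)+h_i)·M_i + h_i·M_(i+1) = 6(Δ_i − Δ_(i-1)) read
  1·M_0 + 4·M_1 + 1·M_2 = 6(Δ_1 - Δ_0) = 126
  1·M_1 + 4·M_2 + 1·M_3 = 6(Δ_2 - Δ_1) = -144
Clamped end conditions give two more equations: 2h_0·M_0 + h_0·M_1 = 6(Δ_0 - S'(0)) = -24 and h_2·M_2 + 2h_2·M_3 = 6(S'(3) - Δ_2) = 60.
Solving the tridiagonal system: M_0 = -206/5, M_1 = 292/5, M_2 = -332/5, M_3 = 316/5.
On [1, 2], S'(x) = b_1 + 2c_1·(x - 1) + 3d_1·(x - 1)² with b_1 = Δ_1 - h_1(2M_1 + M_2)/6 = 13/5, c_1 = M_1/2 = 146/5, d_1 = (M_2 - M_1)/(6h_1) = -104/5. So S'(1) = 13/5.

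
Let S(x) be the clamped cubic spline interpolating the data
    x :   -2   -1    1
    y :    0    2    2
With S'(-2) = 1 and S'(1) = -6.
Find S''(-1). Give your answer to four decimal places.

Write σ_i for S''(x_i). With h_i = 1, 2 and divided differences Δ_i = 2, 0, the continuity of S' gives the tridiagonal system
  1·σ_0 + 6·σ_1 + 2·σ_2 = 6(Δ_1 - Δ_0) = -12
Clamped end conditions give two more equations: 2h_0·σ_0 + h_0·σ_1 = 6(Δ_0 - S'(-2)) = 6 and h_1·σ_1 + 2h_1·σ_2 = 6(S'(1) - Δ_1) = -36.
Solving the tridiagonal system: σ_0 = 8/3, σ_1 = 2/3, σ_2 = -28/3.

0.6667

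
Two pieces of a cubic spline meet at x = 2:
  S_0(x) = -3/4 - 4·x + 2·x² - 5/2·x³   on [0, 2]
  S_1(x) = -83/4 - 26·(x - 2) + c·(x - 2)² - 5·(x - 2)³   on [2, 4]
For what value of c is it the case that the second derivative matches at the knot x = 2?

S_0''(x) = 4 - 15·x, so S_0''(2) = -26. On the right, S_1''(2) = 2c, so c = -13.

-13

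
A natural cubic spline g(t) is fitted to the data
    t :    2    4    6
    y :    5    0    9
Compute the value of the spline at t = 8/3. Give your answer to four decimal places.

Let M_i = g''(x_i). Step sizes h_i = 2, 2; slopes of the chords Δ_i = (y_(i+1) - y_i)/h_i = -5/2, 9/2.
  2·M_0 + 8·M_1 + 2·M_2 = 6(Δ_1 - Δ_0) = 42
Natural end conditions: M_0 = M_2 = 0.
Forward elimination and back-substitution give M_0 = 0, M_1 = 21/4, M_2 = 0.
On [2, 4], g(t) = 5 - 17/4·(t - 2) + 0·(t - 2)² + 7/16·(t - 2)³.
With (t - 2) = 2/3: g(8/3) = 62/27.

2.2963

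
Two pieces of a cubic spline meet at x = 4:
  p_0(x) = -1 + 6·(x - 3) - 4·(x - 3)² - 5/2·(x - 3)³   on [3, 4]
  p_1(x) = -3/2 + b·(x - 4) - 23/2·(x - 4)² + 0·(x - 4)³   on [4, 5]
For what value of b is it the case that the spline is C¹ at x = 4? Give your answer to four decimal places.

p_0'(x) = 6 - 8·(x - 3) - 15/2·(x - 3)², so p_0'(4) = -19/2. On the right, p_1'(4) = b, so b = -19/2.

-9.5000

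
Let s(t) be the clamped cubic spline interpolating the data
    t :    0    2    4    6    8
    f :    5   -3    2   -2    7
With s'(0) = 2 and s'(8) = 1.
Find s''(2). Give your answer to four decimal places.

10.5357

Write m_i for s''(x_i). With h_i = 2, 2, 2, 2 and divided differences Δ_i = -4, 5/2, -2, 9/2, the continuity of s' gives the tridiagonal system
  2·m_0 + 8·m_1 + 2·m_2 = 6(Δ_1 - Δ_0) = 39
  2·m_1 + 8·m_2 + 2·m_3 = 6(Δ_2 - Δ_1) = -27
  2·m_2 + 8·m_3 + 2·m_4 = 6(Δ_3 - Δ_2) = 39
Clamped end conditions give two more equations: 2h_0·m_0 + h_0·m_1 = 6(Δ_0 - s'(0)) = -36 and h_3·m_3 + 2h_3·m_4 = 6(s'(8) - Δ_3) = -21.
Solving: m_0 = -799/56, m_1 = 295/28, m_2 = -67/8, m_3 = 265/28, m_4 = -559/56.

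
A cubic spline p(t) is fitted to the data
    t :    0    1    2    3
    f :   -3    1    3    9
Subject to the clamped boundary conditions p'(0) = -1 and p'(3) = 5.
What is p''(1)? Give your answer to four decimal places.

-10.8000

Put σ_i = p'' at the i-th knot. Here h = (1, 1, 1) and Δ = (4, 2, 6), so the interior equations h_(i-1)·σ_(i-1) + 2(h_(i-1)+h_i)·σ_i + h_i·σ_(i+1) = 6(Δ_i − Δ_(i-1)) read
  1·σ_0 + 4·σ_1 + 1·σ_2 = 6(Δ_1 - Δ_0) = -12
  1·σ_1 + 4·σ_2 + 1·σ_3 = 6(Δ_2 - Δ_1) = 24
Clamped end conditions give two more equations: 2h_0·σ_0 + h_0·σ_1 = 6(Δ_0 - p'(0)) = 30 and h_2·σ_2 + 2h_2·σ_3 = 6(p'(3) - Δ_2) = -6.
Solving the tridiagonal system: σ_0 = 102/5, σ_1 = -54/5, σ_2 = 54/5, σ_3 = -42/5.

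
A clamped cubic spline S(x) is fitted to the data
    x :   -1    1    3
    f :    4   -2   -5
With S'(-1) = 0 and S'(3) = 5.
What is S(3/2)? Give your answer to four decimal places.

Put M_i = S'' at the i-th knot. Here h = (2, 2) and Δ = (-3, -3/2), so the interior equations h_(i-1)·M_(i-1) + 2(h_(i-1)+h_i)·M_i + h_i·M_(i+1) = 6(Δ_i − Δ_(i-1)) read
  2·M_0 + 8·M_1 + 2·M_2 = 6(Δ_1 - Δ_0) = 9
Clamped end conditions give two more equations: 2h_0·M_0 + h_0·M_1 = 6(Δ_0 - S'(-1)) = -18 and h_1·M_1 + 2h_1·M_2 = 6(S'(3) - Δ_1) = 39.
Solving: M_0 = -35/8, M_1 = -1/4, M_2 = 79/8.
On [1, 3], S(x) = -2 - 37/8·(x - 1) - 1/8·(x - 1)² + 27/32·(x - 1)³.
With (x - 1) = 1/2: S(3/2) = -1085/256.

-4.2383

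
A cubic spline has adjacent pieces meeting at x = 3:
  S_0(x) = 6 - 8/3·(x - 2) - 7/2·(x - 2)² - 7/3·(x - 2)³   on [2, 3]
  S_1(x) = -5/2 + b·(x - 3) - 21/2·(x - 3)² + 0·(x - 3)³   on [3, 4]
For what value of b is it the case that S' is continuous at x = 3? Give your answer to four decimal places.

-16.6667

S_0'(x) = -8/3 - 7·(x - 2) - 7·(x - 2)², so S_0'(3) = -50/3. On the right, S_1'(3) = b, so b = -50/3.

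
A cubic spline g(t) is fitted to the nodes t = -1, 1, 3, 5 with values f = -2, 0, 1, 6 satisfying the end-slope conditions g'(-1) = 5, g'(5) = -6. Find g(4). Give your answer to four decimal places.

Write σ_i for g''(x_i). With h_i = 2, 2, 2 and divided differences Δ_i = 1, 1/2, 5/2, the continuity of g' gives the tridiagonal system
  2·σ_0 + 8·σ_1 + 2·σ_2 = 6(Δ_1 - Δ_0) = -3
  2·σ_1 + 8·σ_2 + 2·σ_3 = 6(Δ_2 - Δ_1) = 12
Clamped end conditions give two more equations: 2h_0·σ_0 + h_0·σ_1 = 6(Δ_0 - g'(-1)) = -24 and h_2·σ_2 + 2h_2·σ_3 = 6(g'(5) - Δ_2) = -51.
Hence σ_0 = -88/15, σ_1 = -4/15, σ_2 = 163/30, σ_3 = -232/15.
On [3, 5], g(t) = 1 + 121/30·(t - 3) + 163/60·(t - 3)² - 209/120·(t - 3)³.
With (t - 3) = 1: g(4) = 721/120.

6.0083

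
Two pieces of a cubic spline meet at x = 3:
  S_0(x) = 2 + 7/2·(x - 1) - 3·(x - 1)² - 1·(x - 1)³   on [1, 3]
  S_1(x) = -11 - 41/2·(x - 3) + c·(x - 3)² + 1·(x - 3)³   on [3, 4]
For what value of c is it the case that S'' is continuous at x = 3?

S_0''(x) = -6 - 6·(x - 1), so S_0''(3) = -18. On the right, S_1''(3) = 2c, so c = -9.

-9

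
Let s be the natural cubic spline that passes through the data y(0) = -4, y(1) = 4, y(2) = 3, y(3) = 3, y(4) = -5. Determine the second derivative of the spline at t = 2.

9

Write m_i for s''(x_i). With h_i = 1, 1, 1, 1 and divided differences Δ_i = 8, -1, 0, -8, the continuity of s' gives the tridiagonal system
  1·m_0 + 4·m_1 + 1·m_2 = 6(Δ_1 - Δ_0) = -54
  1·m_1 + 4·m_2 + 1·m_3 = 6(Δ_2 - Δ_1) = 6
  1·m_2 + 4·m_3 + 1·m_4 = 6(Δ_3 - Δ_2) = -48
Natural end conditions: m_0 = m_4 = 0.
Forward elimination and back-substitution give m_0 = 0, m_1 = -63/4, m_2 = 9, m_3 = -57/4, m_4 = 0.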